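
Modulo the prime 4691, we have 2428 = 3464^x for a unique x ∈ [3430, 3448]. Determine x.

Compute 3464^3430 mod 4691 = 2743, then multiply by 3464 repeatedly:
  3464^3430=2743  3464^3431=2477  3464^3432=489  3464^3433=445  3464^3434=2832
  3464^3435=1167  3464^3436=3537  3464^3437=3967  3464^3438=1749  3464^3439=2455
  3464^3440=4028  3464^3441=1958  3464^3442=4017  3464^3443=1382  3464^3444=2428
Found 2428 at exponent 3444.

3444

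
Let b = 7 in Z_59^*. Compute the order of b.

29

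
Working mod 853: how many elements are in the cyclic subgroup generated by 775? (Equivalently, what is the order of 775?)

426

The order of 775 must divide p − 1 = 852 = 2^2 · 3 · 71.
Divisors: 1, 2, 3, 4, 6, 12, 71, 142, 213, 284, 426, 852.
Check each in increasing order: 775^1 ≡ 775;  775^2 ≡ 113;  775^3 ≡ 569;  775^4 ≡ 827;  775^6 ≡ 474;  775^12 ≡ 337;  775^71 ≡ 221;  775^142 ≡ 220;  775^213 ≡ 852;  775^284 ≡ 632;  775^426 ≡ 1.
Smallest exponent giving 1 is 426.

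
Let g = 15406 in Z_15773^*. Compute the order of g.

15772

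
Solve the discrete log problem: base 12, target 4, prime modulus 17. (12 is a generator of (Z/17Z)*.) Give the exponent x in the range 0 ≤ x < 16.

12

Successive powers of 12 modulo 17:
  12^0=1  12^1=12  12^2=8  12^3=11  12^4=13  12^5=3
  12^6=2  12^7=7  12^8=16  12^9=5  12^10=9  12^11=6
  12^12=4
So 12^12 ≡ 4 (mod 17), giving x = 12.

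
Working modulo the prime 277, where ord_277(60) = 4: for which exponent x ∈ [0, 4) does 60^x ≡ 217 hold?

3

Successive powers of 60 modulo 277:
  60^0=1  60^1=60  60^2=276  60^3=217
So 60^3 ≡ 217 (mod 277), giving x = 3.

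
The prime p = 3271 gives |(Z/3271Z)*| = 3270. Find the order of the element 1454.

The order of 1454 must divide p − 1 = 3270 = 2 · 3 · 5 · 109.
Divisors: 1, 2, 3, 5, 6, 10, 15, 30, 109, 218, 327, 545, 654, 1090, 1635, 3270.
Check each in increasing order: 1454^1 ≡ 1454;  1454^2 ≡ 1050;  1454^3 ≡ 2414;  1454^5 ≡ 2946;  1454^6 ≡ 1745;  1454^10 ≡ 953;  1454^15 ≡ 1020;  1454^30 ≡ 222;  1454^109 ≡ 2545;  1454^218 ≡ 445;  1454^327 ≡ 759;  1454^545 ≡ 842;  1454^654 ≡ 385;  1454^1090 ≡ 2428;  1454^1635 ≡ 1.
Smallest exponent giving 1 is 1635.

1635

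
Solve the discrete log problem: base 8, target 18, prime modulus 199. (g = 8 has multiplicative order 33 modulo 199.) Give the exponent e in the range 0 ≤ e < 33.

Successive powers of 8 modulo 199:
  8^0=1  8^1=8  8^2=64  8^3=114  8^4=116  8^5=132
  8^6=61  8^7=90  8^8=123  8^9=188  8^10=111  8^11=92
  8^12=139  8^13=117  8^14=140  8^15=125  8^16=5  8^17=40
  8^18=121  8^19=172  8^20=182  8^21=63  8^22=106  8^23=52
  8^24=18
So 8^24 ≡ 18 (mod 199), giving e = 24.

24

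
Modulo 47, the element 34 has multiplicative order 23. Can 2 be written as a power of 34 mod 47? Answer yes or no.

yes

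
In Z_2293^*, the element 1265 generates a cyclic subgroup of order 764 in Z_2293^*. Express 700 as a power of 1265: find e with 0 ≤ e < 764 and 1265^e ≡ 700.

Baby-step giant-step with m = ceil(sqrt(764)) = 28.
Baby table (1265^j mod 2293 for j=0..27):
  0:1  1:1265  2:2004  3:1295  4:973  5:1797  6:842  7:1178
  8:2013  9:1215  10:665  11:1987  12:427  13:1300  14:419  15:352
  16:438  17:1457  18:1826  19:839  20:1969  21:587  22:1916  23:39
  24:1182  25:194  26:59  27:1259
Giant step factor: 1265^(-28) ≡ 360 (mod 2293).
Scan 700·360^i mod 2293 for i = 0, 1, …:
  i=0: 700   i=1: 2063   i=2: 2041   i=3: 1000
  i=4: 2292   i=5: 1933   i=6: 1101   i=7: 1964
  i=8: 796   i=9: 2228     …   i=16: 1521
  i=17: 1826
Match at i=17, j=18: e = 17·28 + 18 = 494.

494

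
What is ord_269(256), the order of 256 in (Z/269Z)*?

67

The order of 256 must divide p − 1 = 268 = 2^2 · 67.
Divisors: 1, 2, 4, 67, 134, 268.
Check each in increasing order: 256^1 ≡ 256;  256^2 ≡ 169;  256^4 ≡ 47;  256^67 ≡ 1.
Smallest exponent giving 1 is 67.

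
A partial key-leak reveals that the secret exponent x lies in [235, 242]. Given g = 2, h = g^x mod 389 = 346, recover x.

Compute 2^235 mod 389 = 346, then multiply by 2 repeatedly:
  2^235=346
Found 346 at exponent 235.

235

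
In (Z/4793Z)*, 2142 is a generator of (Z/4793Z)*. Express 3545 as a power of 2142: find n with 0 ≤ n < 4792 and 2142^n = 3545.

2415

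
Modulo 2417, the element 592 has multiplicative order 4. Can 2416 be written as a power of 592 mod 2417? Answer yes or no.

yes

⟨592⟩ has order 4; its elements mod 2417 are {1, 592, 1825, 2416}.
2416 is in this set.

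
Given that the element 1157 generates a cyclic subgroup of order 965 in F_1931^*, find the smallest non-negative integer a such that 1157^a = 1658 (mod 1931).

Baby-step giant-step with m = ceil(sqrt(965)) = 32.
Baby table (1157^j mod 1931 for j=0..31):
  0:1  1:1157  2:466  3:413  4:884  5:1289  6:641  7:133
  8:1332  9:186  10:861  11:1712  12:1509  13:289  14:310  15:1435
  16:1566  17:584  18:1769  19:1804  20:1748  21:679  22:1617  23:1661
  24:432  25:1626  26:488  27:764  28:1481  29:720  30:779  31:1457
Giant step factor: 1157^(-32) ≡ 1793 (mod 1931).
Scan 1658·1793^i mod 1931 for i = 0, 1, …:
  i=0: 1658   i=1: 985   i=2: 1171   i=3: 606
  i=4: 1336   i=5: 1008   i=6: 1859   i=7: 281
  i=8: 1773   i=9: 563     …   i=14: 892
  i=15: 488
Match at i=15, j=26: a = 15·32 + 26 = 506.

506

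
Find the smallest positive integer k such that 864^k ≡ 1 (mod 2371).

The order of 864 must divide p − 1 = 2370 = 2 · 3 · 5 · 79.
Divisors: 1, 2, 3, 5, 6, 10, 15, 30, 79, 158, 237, 395, 474, 790, 1185, 2370.
Check each in increasing order: 864^1 ≡ 864;  864^2 ≡ 2002;  864^3 ≡ 1269;  864^5 ≡ 1197;  864^6 ≡ 452;  864^10 ≡ 725;  864^15 ≡ 39;  864^30 ≡ 1521;  864^79 ≡ 545;  864^158 ≡ 650;  864^237 ≡ 971;  864^395 ≡ 464;  864^474 ≡ 1554;  864^790 ≡ 1906;  864^1185 ≡ 1.
Smallest exponent giving 1 is 1185.

1185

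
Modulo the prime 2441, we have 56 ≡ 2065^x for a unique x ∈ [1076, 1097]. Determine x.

1089

Compute 2065^1076 mod 2441 = 908, then multiply by 2065 repeatedly:
  2065^1076=908  2065^1077=332  2065^1078=2100  2065^1079=1284  2065^1080=534
  2065^1081=1819  2065^1082=1977  2065^1083=1153  2065^1084=970  2065^1085=1430
  2065^1086=1781  2065^1087=1619  2065^1088=1506  2065^1089=56
Found 56 at exponent 1089.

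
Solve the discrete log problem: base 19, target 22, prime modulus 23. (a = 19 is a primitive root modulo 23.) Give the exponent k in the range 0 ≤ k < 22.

11

Successive powers of 19 modulo 23:
  19^0=1  19^1=19  19^2=16  19^3=5  19^4=3  19^5=11
  19^6=2  19^7=15  19^8=9  19^9=10  19^10=6  19^11=22
So 19^11 ≡ 22 (mod 23), giving k = 11.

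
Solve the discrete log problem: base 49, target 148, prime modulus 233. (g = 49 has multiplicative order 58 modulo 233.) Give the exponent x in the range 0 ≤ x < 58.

4

Baby-step giant-step with m = ceil(sqrt(58)) = 8.
Baby table (49^j mod 233 for j=0..7):
  0:1  1:49  2:71  3:217  4:148  5:29  6:23  7:195
Giant step factor: 49^(-8) ≡ 117 (mod 233).
Scan 148·117^i mod 233 for i = 0, 1, …:
  i=0: 148
Match at i=0, j=4: x = 0·8 + 4 = 4.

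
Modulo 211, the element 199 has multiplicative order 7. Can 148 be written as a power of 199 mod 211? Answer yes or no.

yes

148 ∈ ⟨199⟩ iff 148^7 ≡ 1 (mod 211), since |⟨199⟩| = 7.
148^7 mod 211 = 1.
Since 1 = 1, 148 lies in the subgroup.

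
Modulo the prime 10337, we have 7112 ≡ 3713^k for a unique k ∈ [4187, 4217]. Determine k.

4205

Compute 3713^4187 mod 10337 = 5615, then multiply by 3713 repeatedly:
  3713^4187=5615  3713^4188=9103  3713^4189=7786  3713^4190=7166  3713^4191=10257
  3713^4192=2733  3713^4193=7032  3713^4194=8891  3713^4195=6242  3713^4196=992
  3713^4197=3324  3713^4198=9971  3713^4199=5526  3713^4200=9430  3713^4201=2171
  3713^4202=8400  3713^4203=2471  3713^4204=5904  3713^4205=7112
Found 7112 at exponent 4205.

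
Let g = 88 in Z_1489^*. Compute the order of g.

62

The order of 88 must divide p − 1 = 1488 = 2^4 · 3 · 31.
Divisors: 1, 2, 3, 4, 6, 8, 12, 16, 24, 31, 48, 62, 93, 124, 186, 248, 372, 496, 744, 1488.
Check each in increasing order: 88^1 ≡ 88;  88^2 ≡ 299;  88^3 ≡ 999;  88^4 ≡ 61;  88^6 ≡ 371;  88^8 ≡ 743;  88^12 ≡ 653;  88^16 ≡ 1119;  88^24 ≡ 555;  88^31 ≡ 1488;  88^48 ≡ 1291;  88^62 ≡ 1.
Smallest exponent giving 1 is 62.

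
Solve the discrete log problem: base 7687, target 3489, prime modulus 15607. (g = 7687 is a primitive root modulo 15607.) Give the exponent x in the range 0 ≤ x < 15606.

13437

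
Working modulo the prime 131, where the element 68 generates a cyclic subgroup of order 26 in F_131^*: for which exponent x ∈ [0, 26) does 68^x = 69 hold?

Successive powers of 68 modulo 131:
  68^0=1  68^1=68  68^2=39  68^3=32  68^4=80  68^5=69
So 68^5 ≡ 69 (mod 131), giving x = 5.

5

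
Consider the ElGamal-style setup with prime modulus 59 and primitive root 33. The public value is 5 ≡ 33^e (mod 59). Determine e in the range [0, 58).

14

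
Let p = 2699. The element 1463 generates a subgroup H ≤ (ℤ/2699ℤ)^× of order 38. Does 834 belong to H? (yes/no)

834 ∈ ⟨1463⟩ iff 834^38 ≡ 1 (mod 2699), since |⟨1463⟩| = 38.
834^38 mod 2699 = 331.
Since 331 ≠ 1, 834 does not lie in the subgroup.

no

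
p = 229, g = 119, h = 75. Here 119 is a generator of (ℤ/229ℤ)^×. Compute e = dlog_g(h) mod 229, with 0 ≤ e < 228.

Baby-step giant-step with m = ceil(sqrt(228)) = 16.
Baby table (119^j mod 229 for j=0..15):
  0:1  1:119  2:192  3:177  4:224  5:92  6:185  7:31
  8:25  9:227  10:220  11:74  12:104  13:10  14:45  15:88
Giant step factor: 119^(-16) ≡ 48 (mod 229).
Scan 75·48^i mod 229 for i = 0, 1, …:
  i=0: 75   i=1: 165   i=2: 134   i=3: 20
  i=4: 44   i=5: 51   i=6: 158   i=7: 27
  i=8: 151   i=9: 149   i=10: 53   i=11: 25
Match at i=11, j=8: e = 11·16 + 8 = 184.

184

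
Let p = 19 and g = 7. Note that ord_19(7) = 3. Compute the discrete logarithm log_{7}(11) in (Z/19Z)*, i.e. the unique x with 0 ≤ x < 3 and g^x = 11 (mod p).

Successive powers of 7 modulo 19:
  7^0=1  7^1=7  7^2=11
So 7^2 ≡ 11 (mod 19), giving x = 2.

2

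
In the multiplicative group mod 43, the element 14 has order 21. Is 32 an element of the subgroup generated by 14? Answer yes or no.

no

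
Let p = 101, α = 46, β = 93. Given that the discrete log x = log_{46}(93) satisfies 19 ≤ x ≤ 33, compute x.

19

Compute 46^19 mod 101 = 93, then multiply by 46 repeatedly:
  46^19=93
Found 93 at exponent 19.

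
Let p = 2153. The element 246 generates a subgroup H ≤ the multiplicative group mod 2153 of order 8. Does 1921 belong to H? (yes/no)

yes

⟨246⟩ has order 8; its elements mod 2153 are {1, 232, 246, 1059, 1094, 1907, 1921, 2152}.
1921 is in this set.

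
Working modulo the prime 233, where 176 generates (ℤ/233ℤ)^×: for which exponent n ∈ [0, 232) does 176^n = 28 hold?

150

Baby-step giant-step with m = ceil(sqrt(232)) = 16.
Baby table (176^j mod 233 for j=0..15):
  0:1  1:176  2:220  3:42  4:169  5:153  6:133  7:108
  8:135  9:227  10:109  11:78  12:214  13:151  14:14  15:134
Giant step factor: 176^(-16) ≡ 32 (mod 233).
Scan 28·32^i mod 233 for i = 0, 1, …:
  i=0: 28   i=1: 197   i=2: 13   i=3: 183
  i=4: 31   i=5: 60   i=6: 56   i=7: 161
  i=8: 26   i=9: 133
Match at i=9, j=6: n = 9·16 + 6 = 150.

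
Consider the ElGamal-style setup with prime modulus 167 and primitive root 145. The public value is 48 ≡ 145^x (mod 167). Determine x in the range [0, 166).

138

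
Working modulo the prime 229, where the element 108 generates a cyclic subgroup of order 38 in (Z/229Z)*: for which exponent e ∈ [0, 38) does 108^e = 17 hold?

22

Successive powers of 108 modulo 229:
  108^0=1  108^1=108  108^2=214  108^3=212  108^4=225  108^5=26
  108^6=60  108^7=68  108^8=16  108^9=125  108^10=218  108^11=186
  108^12=165  108^13=187  108^14=44  108^15=172  108^16=27  108^17=168
  108^18=53  108^19=228  108^20=121  108^21=15  108^22=17
So 108^22 ≡ 17 (mod 229), giving e = 22.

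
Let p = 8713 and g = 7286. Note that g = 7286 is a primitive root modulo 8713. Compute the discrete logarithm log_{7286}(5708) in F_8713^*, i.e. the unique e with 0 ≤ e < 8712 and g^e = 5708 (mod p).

4525

Baby-step giant-step with m = ceil(sqrt(8712)) = 94.
Baby table (7286^j mod 8713 for j=0..93):
  0:1  1:7286  2:6200  3:5008  4:6957  5:5181  6:4050  7:6082
  8:7847  9:7249  10:6721  11:2146  12:4634  13:449  14:4039  15:4353
  16:638  17:4439  18:8611  19:6146  20:3649  21:3251  22:4852  23:3031
  24:5124  25:6972  26:1202  27:1207  28:2785  29:7646  30:6547  31:6480
  32:6246  33:357  34:4628  35:298  36:1691  37:444  38:2461  39:8205
  40:1737  41:4506  42:132  43:3322  44:8091  45:7581  46:3459  47:4278
  48:3107  49:1228  50:7670  51:7151  52:7159  53:4456  54:1778  55:6990
  56:1655  57:8251  58:5799  59:2177  60:3962  61:963  62:2453  63:2195
  64:4415  65:8007  66:5467  67:5439  68:1830  69:2490  70:1674  71:7277
  72:1617  73:1486  74:5450  75:3559  76:986  77:4484  78:5387  79:6330
  80:2471  81:2648  82:2746  83:2308  84:8711  85:2854  86:5026  87:7410
  88:3512  89:7064  90:613  91:5262  92:1732  93:2928
Giant step factor: 7286^(-94) ≡ 5719 (mod 8713).
Scan 5708·5719^i mod 8713 for i = 0, 1, …:
  i=0: 5708   i=1: 5154   i=2: 8360   i=3: 2609
  i=4: 4215   i=5: 5427   i=6: 1307   i=7: 7692
  i=8: 7324   i=9: 2565     …   i=47: 2651
  i=48: 449
Match at i=48, j=13: e = 48·94 + 13 = 4525.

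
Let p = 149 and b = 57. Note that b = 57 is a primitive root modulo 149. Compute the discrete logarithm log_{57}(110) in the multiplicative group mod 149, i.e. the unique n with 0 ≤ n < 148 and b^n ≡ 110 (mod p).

Baby-step giant-step with m = ceil(sqrt(148)) = 13.
Baby table (57^j mod 149 for j=0..12):
  0:1  1:57  2:120  3:135  4:96  5:108  6:47  7:146
  8:127  9:87  10:42  11:10  12:123
Giant step factor: 57^(-13) ≡ 56 (mod 149).
Scan 110·56^i mod 149 for i = 0, 1, …:
  i=0: 110   i=1: 51   i=2: 25   i=3: 59
  i=4: 26   i=5: 115   i=6: 33   i=7: 60
  i=8: 82   i=9: 122   i=10: 127
Match at i=10, j=8: n = 10·13 + 8 = 138.

138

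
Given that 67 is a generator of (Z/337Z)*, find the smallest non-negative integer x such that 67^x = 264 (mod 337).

131

Baby-step giant-step with m = ceil(sqrt(336)) = 19.
Baby table (67^j mod 337 for j=0..18):
  0:1  1:67  2:108  3:159  4:206  5:322  6:6  7:65
  8:311  9:280  10:225  11:247  12:36  13:53  14:181  15:332
  16:2  17:134  18:216
Giant step factor: 67^(-19) ≡ 266 (mod 337).
Scan 264·266^i mod 337 for i = 0, 1, …:
  i=0: 264   i=1: 128   i=2: 11   i=3: 230
  i=4: 183   i=5: 150   i=6: 134
Match at i=6, j=17: x = 6·19 + 17 = 131.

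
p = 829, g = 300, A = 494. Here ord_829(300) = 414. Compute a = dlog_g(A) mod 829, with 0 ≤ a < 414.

Baby-step giant-step with m = ceil(sqrt(414)) = 21.
Baby table (300^j mod 829 for j=0..20):
  0:1  1:300  2:468  3:299  4:168  5:660  6:698  7:492
  8:38  9:623  10:375  11:585  12:581  13:210  14:825  15:458
  16:615  17:462  18:157  19:676  20:524
Giant step factor: 300^(-21) ≡ 238 (mod 829).
Scan 494·238^i mod 829 for i = 0, 1, …:
  i=0: 494   i=1: 683   i=2: 70   i=3: 80
  i=4: 802   i=5: 206   i=6: 117   i=7: 489
  i=8: 322   i=9: 368     …   i=14: 818
  i=15: 698
Match at i=15, j=6: a = 15·21 + 6 = 321.

321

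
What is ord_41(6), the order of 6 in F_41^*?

40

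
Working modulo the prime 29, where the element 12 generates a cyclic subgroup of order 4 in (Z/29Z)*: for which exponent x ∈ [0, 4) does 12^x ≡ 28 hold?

2

Successive powers of 12 modulo 29:
  12^0=1  12^1=12  12^2=28
So 12^2 ≡ 28 (mod 29), giving x = 2.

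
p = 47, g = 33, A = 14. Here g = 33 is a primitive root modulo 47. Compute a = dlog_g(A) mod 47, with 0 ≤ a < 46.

24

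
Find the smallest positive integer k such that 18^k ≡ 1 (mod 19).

2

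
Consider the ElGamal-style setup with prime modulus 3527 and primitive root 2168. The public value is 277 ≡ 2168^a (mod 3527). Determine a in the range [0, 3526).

Baby-step giant-step with m = ceil(sqrt(3526)) = 60.
Baby table (2168^j mod 3527 for j=0..59):
  0:1  1:2168  2:2260  3:677  4:504  5:2829  6:3346  7:2616
  8:72  9:908  10:478  11:2893  12:1018  13:2649  14:1076  15:1421
  16:1657  17:1890  18:2673  19:203  20:2756  21:270  22:3405  23:29
  24:2913  25:2054  26:1998  27:508  28:920  29:1805  30:1797  31:2088
  32:1643  33:3281  34:2776  35:1306  36:2754  37:2988  38:2412  39:2202
  40:1905  41:3450  42:2360  43:2330  44:776  45:3516  46:841  47:3356
  48:3134  49:1510  50:624  51:1991  52:2967  53:2735  54:593  55:1796
  56:3447  57:2910  58:2604  59:2272
Giant step factor: 2168^(-60) ≡ 44 (mod 3527).
Scan 277·44^i mod 3527 for i = 0, 1, …:
  i=0: 277   i=1: 1607   i=2: 168   i=3: 338
  i=4: 764   i=5: 1873   i=6: 1291   i=7: 372
  i=8: 2260
Match at i=8, j=2: a = 8·60 + 2 = 482.

482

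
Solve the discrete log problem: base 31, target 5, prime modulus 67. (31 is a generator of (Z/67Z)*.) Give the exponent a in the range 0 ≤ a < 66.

27

Successive powers of 31 modulo 67:
  31^0=1  31^1=31  31^2=23  31^3=43  31^4=60  31^5=51
  31^6=40  31^7=34  31^8=49  31^9=45  31^10=55  31^11=30
  31^12=59  31^13=20  31^14=17  31^15=58  31^16=56  31^17=61
  31^18=15  31^19=63  31^20=10  31^21=42  31^22=29  31^23=28
  31^24=64  31^25=41  31^26=65  31^27=5
So 31^27 ≡ 5 (mod 67), giving a = 27.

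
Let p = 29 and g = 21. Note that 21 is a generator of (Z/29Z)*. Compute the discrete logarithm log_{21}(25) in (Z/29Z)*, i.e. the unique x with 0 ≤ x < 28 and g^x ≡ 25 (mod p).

24

Successive powers of 21 modulo 29:
  21^0=1  21^1=21  21^2=6  21^3=10  21^4=7  21^5=2
  21^6=13  21^7=12  21^8=20  21^9=14  21^10=4  21^11=26
  21^12=24  21^13=11  21^14=28  21^15=8  21^16=23  21^17=19
  21^18=22  21^19=27  21^20=16  21^21=17  21^22=9  21^23=15
  21^24=25
So 21^24 ≡ 25 (mod 29), giving x = 24.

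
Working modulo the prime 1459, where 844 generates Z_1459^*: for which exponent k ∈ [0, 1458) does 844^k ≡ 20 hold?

1302

Baby-step giant-step with m = ceil(sqrt(1458)) = 39.
Baby table (844^j mod 1459 for j=0..38):
  0:1  1:844  2:344  3:1454  4:157  5:1198  6:25  7:674
  8:1305  9:1334  10:1007  11:770  12:625  13:801  14:527  15:1252
  16:372  17:283  18:1035  19:1058  20:44  21:661  22:546  23:1239
  24:1072  25:188  26:1100  27:476  28:519  29:336  30:538  31:323
  32:1238  33:228  34:1303  35:1105  36:319  37:780  38:311
Giant step factor: 844^(-39) ≡ 118 (mod 1459).
Scan 20·118^i mod 1459 for i = 0, 1, …:
  i=0: 20   i=1: 901   i=2: 1270   i=3: 1042
  i=4: 400   i=5: 512   i=6: 597   i=7: 414
  i=8: 705   i=9: 27     …   i=32: 431
  i=33: 1252
Match at i=33, j=15: k = 33·39 + 15 = 1302.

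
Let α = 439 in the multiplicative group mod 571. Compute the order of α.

95

The order of 439 must divide p − 1 = 570 = 2 · 3 · 5 · 19.
Divisors: 1, 2, 3, 5, 6, 10, 15, 19, 30, 38, 57, 95, 114, 190, 285, 570.
Check each in increasing order: 439^1 ≡ 439;  439^2 ≡ 294;  439^3 ≡ 20;  439^5 ≡ 170;  439^6 ≡ 400;  439^10 ≡ 350;  439^15 ≡ 116;  439^19 ≡ 387;  439^30 ≡ 323;  439^38 ≡ 167;  439^57 ≡ 106;  439^95 ≡ 1.
Smallest exponent giving 1 is 95.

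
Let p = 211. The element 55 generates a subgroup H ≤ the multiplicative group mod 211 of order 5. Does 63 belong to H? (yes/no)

⟨55⟩ has order 5; its elements mod 211 are {1, 55, 71, 107, 188}.
63 is not in this set.

no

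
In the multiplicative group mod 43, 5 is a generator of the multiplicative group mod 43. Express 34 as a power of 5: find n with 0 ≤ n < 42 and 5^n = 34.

Baby-step giant-step with m = ceil(sqrt(42)) = 7.
Baby table (5^j mod 43 for j=0..6):
  0:1  1:5  2:25  3:39  4:23  5:29  6:16
Giant step factor: 5^(-7) ≡ 7 (mod 43).
Scan 34·7^i mod 43 for i = 0, 1, …:
  i=0: 34   i=1: 23
Match at i=1, j=4: n = 1·7 + 4 = 11.

11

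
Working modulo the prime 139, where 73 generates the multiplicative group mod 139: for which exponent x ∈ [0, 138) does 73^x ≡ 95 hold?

3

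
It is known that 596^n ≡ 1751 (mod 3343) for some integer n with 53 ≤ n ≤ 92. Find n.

Compute 596^53 mod 3343 = 3084, then multiply by 596 repeatedly:
  596^53=3084  596^54=2757  596^55=1759  596^56=2005  596^57=1529
  596^58=1988  596^59=1426  596^60=774  596^61=3313  596^62=2178
  596^63=1004  596^64=3330  596^65=2281  596^66=2218  596^67=1443
  596^68=877  596^69=1184  596^70=291  596^71=2943  596^72=2296
  596^73=1129  596^74=941  596^75=2555  596^76=1715  596^77=2525
  596^78=550  596^79=186  596^80=537  596^81=2467  596^82=2755
  596^83=567  596^84=289  596^85=1751
Found 1751 at exponent 85.

85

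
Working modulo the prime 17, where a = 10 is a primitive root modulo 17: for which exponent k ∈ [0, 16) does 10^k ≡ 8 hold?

Successive powers of 10 modulo 17:
  10^0=1  10^1=10  10^2=15  10^3=14  10^4=4  10^5=6
  10^6=9  10^7=5  10^8=16  10^9=7  10^10=2  10^11=3
  10^12=13  10^13=11  10^14=8
So 10^14 ≡ 8 (mod 17), giving k = 14.

14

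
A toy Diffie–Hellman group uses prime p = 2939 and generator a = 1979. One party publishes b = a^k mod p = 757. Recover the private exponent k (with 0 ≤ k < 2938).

980

Baby-step giant-step with m = ceil(sqrt(2938)) = 55.
Baby table (1979^j mod 2939 for j=0..54):
  0:1  1:1979  2:1693  3:2926  4:724  5:1503  6:169  7:2344
  8:1034  9:742  10:1857  11:1253  12:2110  13:2310  14:1345  15:1960
  16:2299  17:149  18:971  19:2442  20:1002  21:2072  22:583  23:1669
  24:2454  25:1238  26:1815  27:427  28:1540  29:2856  30:327  31:553
  32:1079  33:1627  34:1628  35:668  36:2361  37:2348  38:133  39:1636
  40:1805  41:1210  42:2244  43:47  44:1904  45:218  46:2328  47:1699
  48:105  49:2065  50:1425  51:1574  52:2545  53:2048  54:111
Giant step factor: 1979^(-55) ≡ 2282 (mod 2939).
Scan 757·2282^i mod 2939 for i = 0, 1, …:
  i=0: 757   i=1: 2281   i=2: 273   i=3: 2857
  i=4: 972   i=5: 2098   i=6: 5   i=7: 2593
  i=8: 1019   i=9: 609     …   i=16: 2715
  i=17: 218
Match at i=17, j=45: k = 17·55 + 45 = 980.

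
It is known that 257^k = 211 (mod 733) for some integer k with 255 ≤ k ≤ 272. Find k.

262

Compute 257^255 mod 733 = 683, then multiply by 257 repeatedly:
  257^255=683  257^256=344  257^257=448  257^258=55  257^259=208
  257^260=680  257^261=306  257^262=211
Found 211 at exponent 262.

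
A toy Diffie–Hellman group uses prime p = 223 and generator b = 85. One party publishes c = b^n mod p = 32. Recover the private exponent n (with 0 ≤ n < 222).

102

Baby-step giant-step with m = ceil(sqrt(222)) = 15.
Baby table (85^j mod 223 for j=0..14):
  0:1  1:85  2:89  3:206  4:116  5:48  6:66  7:35
  8:76  9:216  10:74  11:46  12:119  13:80  14:110
Giant step factor: 85^(-15) ≡ 209 (mod 223).
Scan 32·209^i mod 223 for i = 0, 1, …:
  i=0: 32   i=1: 221   i=2: 28   i=3: 54
  i=4: 136   i=5: 103   i=6: 119
Match at i=6, j=12: n = 6·15 + 12 = 102.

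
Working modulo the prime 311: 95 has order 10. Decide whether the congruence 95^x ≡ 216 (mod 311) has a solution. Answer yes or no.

yes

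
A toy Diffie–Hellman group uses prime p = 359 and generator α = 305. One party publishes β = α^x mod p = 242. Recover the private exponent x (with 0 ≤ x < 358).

Baby-step giant-step with m = ceil(sqrt(358)) = 19.
Baby table (305^j mod 359 for j=0..18):
  0:1  1:305  2:44  3:137  4:141  5:284  6:101  7:290
  8:136  9:195  10:240  11:323  12:149  13:211  14:94  15:309
  16:187  17:313  18:330
Giant step factor: 305^(-19) ≡ 58 (mod 359).
Scan 242·58^i mod 359 for i = 0, 1, …:
  i=0: 242   i=1: 35   i=2: 235   i=3: 347
  i=4: 22   i=5: 199   i=6: 54   i=7: 260
  i=8: 2   i=9: 116     …   i=14: 220
  i=15: 195
Match at i=15, j=9: x = 15·19 + 9 = 294.

294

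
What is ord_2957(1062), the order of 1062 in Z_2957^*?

2956

The order of 1062 must divide p − 1 = 2956 = 2^2 · 739.
Divisors: 1, 2, 4, 739, 1478, 2956.
Check each in increasing order: 1062^1 ≡ 1062;  1062^2 ≡ 1227;  1062^4 ≡ 416;  1062^739 ≡ 1735;  1062^1478 ≡ 2956;  1062^2956 ≡ 1.
Smallest exponent giving 1 is 2956.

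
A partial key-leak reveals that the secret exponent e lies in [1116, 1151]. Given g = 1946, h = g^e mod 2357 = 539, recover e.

Compute 1946^1116 mod 2357 = 490, then multiply by 1946 repeatedly:
  1946^1116=490  1946^1117=1312  1946^1118=521  1946^1119=356  1946^1120=2175
  1946^1121=1735  1946^1122=1086  1946^1123=1484  1946^1124=539
Found 539 at exponent 1124.

1124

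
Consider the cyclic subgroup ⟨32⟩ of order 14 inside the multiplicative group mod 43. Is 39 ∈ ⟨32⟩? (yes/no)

yes

39 ∈ ⟨32⟩ iff 39^14 ≡ 1 (mod 43), since |⟨32⟩| = 14.
39^14 mod 43 = 1.
Since 1 = 1, 39 lies in the subgroup.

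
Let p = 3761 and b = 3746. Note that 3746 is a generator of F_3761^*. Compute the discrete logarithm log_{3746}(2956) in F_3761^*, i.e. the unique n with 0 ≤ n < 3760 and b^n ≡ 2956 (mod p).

2196

Baby-step giant-step with m = ceil(sqrt(3760)) = 62.
Baby table (3746^j mod 3761 for j=0..61):
  0:1  1:3746  2:225  3:386  4:1732  5:347  6:2317  7:2855
  8:2307  9:3005  10:57  11:2906  12:1542  13:3197  14:938  15:974
  16:434  17:1012  18:3625  19:2040  20:3249  21:158  22:1391  23:1701
  24:812  25:2864  26:2172  27:1269  28:3531  29:3450  30:904  31:1484
  32:306  33:2932  34:1152  35:1525  36:3452  37:874  38:1934  39:1078
  40:2635  41:1846  42:2398  43:1640  44:1727  45:422  46:1192  47:925
  48:1169  49:1270  50:3516  51:3675  52:1290  53:3216  54:653  55:1488
  56:246  57:71  58:2696  59:931  60:1079  61:2620
Giant step factor: 3746^(-62) ≡ 1382 (mod 3761).
Scan 2956·1382^i mod 3761 for i = 0, 1, …:
  i=0: 2956   i=1: 746   i=2: 458   i=3: 1108
  i=4: 529   i=5: 1444   i=6: 2278   i=7: 239
  i=8: 3091   i=9: 3027     …   i=34: 56
  i=35: 2172
Match at i=35, j=26: n = 35·62 + 26 = 2196.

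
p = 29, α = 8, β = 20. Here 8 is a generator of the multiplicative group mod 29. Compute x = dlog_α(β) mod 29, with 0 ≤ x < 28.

8

Successive powers of 8 modulo 29:
  8^0=1  8^1=8  8^2=6  8^3=19  8^4=7  8^5=27
  8^6=13  8^7=17  8^8=20
So 8^8 ≡ 20 (mod 29), giving x = 8.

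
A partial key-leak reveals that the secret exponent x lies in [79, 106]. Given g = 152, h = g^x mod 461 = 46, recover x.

103

Compute 152^79 mod 461 = 396, then multiply by 152 repeatedly:
  152^79=396  152^80=262  152^81=178  152^82=318  152^83=392
  152^84=115  152^85=423  152^86=217  152^87=253  152^88=193
  152^89=293  152^90=280  152^91=148  152^92=368  152^93=155
  152^94=49  152^95=72  152^96=341  152^97=200  152^98=435
  152^99=197  152^100=440  152^101=35  152^102=249  152^103=46
Found 46 at exponent 103.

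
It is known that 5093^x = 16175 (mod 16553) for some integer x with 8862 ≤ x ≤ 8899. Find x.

8876

Compute 5093^8862 mod 16553 = 8611, then multiply by 5093 repeatedly:
  5093^8862=8611  5093^8863=6926  5093^8864=16228  5093^8865=75  5093^8866=1256
  5093^8867=7350  5093^8868=7217  5093^8869=8521  5093^8870=12040  5093^8871=7408
  5093^8872=4657  5093^8873=14205  5093^8874=9455  5093^8875=1638  5093^8876=16175
Found 16175 at exponent 8876.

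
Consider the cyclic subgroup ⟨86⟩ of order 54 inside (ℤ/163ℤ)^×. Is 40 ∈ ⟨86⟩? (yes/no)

yes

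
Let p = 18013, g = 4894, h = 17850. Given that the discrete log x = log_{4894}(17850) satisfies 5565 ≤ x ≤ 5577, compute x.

Compute 4894^5565 mod 18013 = 14171, then multiply by 4894 repeatedly:
  4894^5565=14171  4894^5566=2824  4894^5567=4685  4894^5568=15854  4894^5569=7485
  4894^5570=11161  4894^5571=6518  4894^5572=16082  4894^5573=6511  4894^5574=17850
Found 17850 at exponent 5574.

5574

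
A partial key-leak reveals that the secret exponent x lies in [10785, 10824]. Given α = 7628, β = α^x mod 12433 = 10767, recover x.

Compute 7628^10785 mod 12433 = 10257, then multiply by 7628 repeatedly:
  7628^10785=10257  7628^10786=11960  7628^10787=9959  7628^10788=1622  7628^10789=1781
  7628^10790=8632  7628^10791=12161  7628^10792=1495  7628^10793=2799  7628^10794=3311
  7628^10795=4885  7628^10796=1079  7628^10797=12399  7628^10798=1741  7628^10799=1904
  7628^10800=1968  7628^10801=5273  7628^10802=1689  7628^10803=3104  7628^10804=4880
  7628^10805=238  7628^10806=246  7628^10807=11538  7628^10808=11090  7628^10809=388
  7628^10810=610  7628^10811=3138  7628^10812=3139  7628^10813=10767
Found 10767 at exponent 10813.

10813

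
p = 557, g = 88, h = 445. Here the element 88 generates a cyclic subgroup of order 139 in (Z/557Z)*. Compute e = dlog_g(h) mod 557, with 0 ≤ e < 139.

128

Baby-step giant-step with m = ceil(sqrt(139)) = 12.
Baby table (88^j mod 557 for j=0..11):
  0:1  1:88  2:503  3:261  4:131  5:388  6:167  7:214
  8:451  9:141  10:154  11:184
Giant step factor: 88^(-12) ≡ 100 (mod 557).
Scan 445·100^i mod 557 for i = 0, 1, …:
  i=0: 445   i=1: 497   i=2: 127   i=3: 446
  i=4: 40   i=5: 101   i=6: 74   i=7: 159
  i=8: 304   i=9: 322   i=10: 451
Match at i=10, j=8: e = 10·12 + 8 = 128.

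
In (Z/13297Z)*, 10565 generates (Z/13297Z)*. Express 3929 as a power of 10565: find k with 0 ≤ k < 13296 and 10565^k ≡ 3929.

5529

Baby-step giant-step with m = ceil(sqrt(13296)) = 116.
Baby table (10565^j mod 13297 for j=0..115):
  0:1  1:10565  2:4207  3:8381  4:542  5:8520  6:6407  7:8225
  8:1230  9:3781  10:2077  11:3455  12:1810  13:1564  14:8786  15:11030
  16:10339  17:9977  18:1686  19:7907  20:5701  21:8952  22:9616  23:3960
  24:5038  25:11876  26:12745  27:5503  28:4711  29:1044  30:6647  31:4098
  32:338  33:7374  34:12484  35:517  36:10335  37:7608  38:11452  39:977
  40:3533  41:1466  42:10582  43:10951  44:118  45:10049  46:4437  47:4980
  48:10768  49:8085  50:11394  51:13166  52:12170  53:7357  54:5740  55:8780
  56:828  57:11691  58:12879  59:11731  60:9975  61:7150  62:12790  63:2236
  64:7868  65:5873  66:4443  67:1885  68:9416  69:5183  70:1349  71:11098
  72:10721  73:3519  74:13120  75:4872  76:13290  77:5827  78:10442  79:7818
  80:9503  81:6845  82:8339  83:8910  84:4687  85:127  86:12055  87:2409
  88:627  89:2349  90:4983  91:2572  92:7409  93:9943  94:1495  95:11136
  96:13281  97:3821  98:12470  99:12171  100:4625  101:9947  102:3864  103:1370
  104:6914  105:5989  106:6659  107:11205  108:10931  109:1570  110:5691  111:9678
  112:7437  113:13229  114:12915  115:6458
Giant step factor: 10565^(-116) ≡ 6181 (mod 13297).
Scan 3929·6181^i mod 13297 for i = 0, 1, …:
  i=0: 3929   i=1: 4827   i=2: 10516   i=3: 3660
  i=4: 4263   i=5: 8246   i=6: 1125   i=7: 12591
  i=8: 10927   i=9: 4324     …   i=46: 5349
  i=47: 5827
Match at i=47, j=77: k = 47·116 + 77 = 5529.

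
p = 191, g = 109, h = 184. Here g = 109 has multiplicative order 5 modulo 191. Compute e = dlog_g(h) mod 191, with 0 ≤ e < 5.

4

Successive powers of 109 modulo 191:
  109^0=1  109^1=109  109^2=39  109^3=49  109^4=184
So 109^4 ≡ 184 (mod 191), giving e = 4.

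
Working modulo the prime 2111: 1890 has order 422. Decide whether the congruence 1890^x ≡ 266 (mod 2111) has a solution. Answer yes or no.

yes

266 ∈ ⟨1890⟩ iff 266^422 ≡ 1 (mod 2111), since |⟨1890⟩| = 422.
266^422 mod 2111 = 1.
Since 1 = 1, 266 lies in the subgroup.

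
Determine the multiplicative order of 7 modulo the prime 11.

The order of 7 must divide p − 1 = 10 = 2 · 5.
Divisors: 1, 2, 5, 10.
Check each in increasing order: 7^1 ≡ 7;  7^2 ≡ 5;  7^5 ≡ 10;  7^10 ≡ 1.
Smallest exponent giving 1 is 10.

10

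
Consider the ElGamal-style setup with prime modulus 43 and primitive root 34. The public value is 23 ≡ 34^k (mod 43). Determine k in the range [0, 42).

Successive powers of 34 modulo 43:
  34^0=1  34^1=34  34^2=38  34^3=2  34^4=25  34^5=33
  34^6=4  34^7=7  34^8=23
So 34^8 ≡ 23 (mod 43), giving k = 8.

8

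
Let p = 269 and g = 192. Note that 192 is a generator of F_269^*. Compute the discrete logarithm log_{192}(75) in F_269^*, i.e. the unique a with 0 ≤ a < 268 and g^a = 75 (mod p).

191

Baby-step giant-step with m = ceil(sqrt(268)) = 17.
Baby table (192^j mod 269 for j=0..16):
  0:1  1:192  2:11  3:229  4:121  5:98  6:255  7:2
  8:115  9:22  10:189  11:242  12:196  13:241  14:4  15:230
  16:44
Giant step factor: 192^(-17) ≡ 116 (mod 269).
Scan 75·116^i mod 269 for i = 0, 1, …:
  i=0: 75   i=1: 92   i=2: 181   i=3: 14
  i=4: 10   i=5: 84   i=6: 60   i=7: 235
  i=8: 91   i=9: 65   i=10: 8   i=11: 121
Match at i=11, j=4: a = 11·17 + 4 = 191.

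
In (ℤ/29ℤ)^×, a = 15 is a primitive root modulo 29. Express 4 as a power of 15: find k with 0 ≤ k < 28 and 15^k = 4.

26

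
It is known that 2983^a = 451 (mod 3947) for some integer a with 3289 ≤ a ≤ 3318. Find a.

3306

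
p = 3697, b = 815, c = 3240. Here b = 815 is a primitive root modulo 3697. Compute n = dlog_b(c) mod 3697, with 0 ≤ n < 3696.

Baby-step giant-step with m = ceil(sqrt(3696)) = 61.
Baby table (815^j mod 3697 for j=0..60):
  0:1  1:815  2:2462  3:2756  4:2061  5:1277  6:1898  7:1524
  8:3565  9:3330  10:352  11:2211  12:1526  13:1498  14:860  15:2167
  16:2636  17:383  18:1597  19:211  20:1903  21:1902  22:1087  23:2322
  24:3263  25:1202  26:3622  27:1724  28:200  29:332  30:699  31:347
  32:1833  33:307  34:2506  35:1646  36:3176  37:540  38:157  39:2257
  40:2046  41:143  42:1938  43:851  44:2226  45:2660  46:1458  47:1533
  48:3506  49:3306  50:2974  51:2275  52:1928  53:95  54:3485  55:979
  56:3030  57:3551  58:3011  59:2854  60:597
Giant step factor: 815^(-61) ≡ 1985 (mod 3697).
Scan 3240·1985^i mod 3697 for i = 0, 1, …:
  i=0: 3240   i=1: 2317   i=2: 177   i=3: 130
  i=4: 2957   i=5: 2506
Match at i=5, j=34: n = 5·61 + 34 = 339.

339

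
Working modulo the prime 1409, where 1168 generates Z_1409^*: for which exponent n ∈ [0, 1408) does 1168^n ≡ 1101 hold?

Baby-step giant-step with m = ceil(sqrt(1408)) = 38.
Baby table (1168^j mod 1409 for j=0..37):
  0:1  1:1168  2:312  3:894  4:123  5:1355  6:333  7:60
  8:1039  9:403  10:98  11:335  12:987  13:254  14:782  15:344
  16:227  17:244  18:374  19:42  20:1150  21:423  22:914  23:939
  24:550  25:1305  26:1111  27:1368  28:18  29:1298  30:1389  31:593
  32:805  33:437  34:358  35:1080  36:385  37:209
Giant step factor: 1168^(-38) ≡ 897 (mod 1409).
Scan 1101·897^i mod 1409 for i = 0, 1, …:
  i=0: 1101   i=1: 1297   i=2: 984   i=3: 614
  i=4: 1248   i=5: 710   i=6: 2   i=7: 385
Match at i=7, j=36: n = 7·38 + 36 = 302.

302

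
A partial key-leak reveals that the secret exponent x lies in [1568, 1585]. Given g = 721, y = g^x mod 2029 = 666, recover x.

Compute 721^1568 mod 2029 = 268, then multiply by 721 repeatedly:
  721^1568=268  721^1569=473  721^1570=161  721^1571=428  721^1572=180
  721^1573=1953  721^1574=2016  721^1575=772  721^1576=666
Found 666 at exponent 1576.

1576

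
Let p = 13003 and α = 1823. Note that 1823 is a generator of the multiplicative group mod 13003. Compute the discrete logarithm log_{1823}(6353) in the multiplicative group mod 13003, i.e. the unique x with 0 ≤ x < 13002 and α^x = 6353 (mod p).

Baby-step giant-step with m = ceil(sqrt(13002)) = 115.
Baby table (1823^j mod 13003 for j=0..114):
  0:1  1:1823  2:7564  3:5992  4:896  5:8033  6:2781  7:11596
  8:9633  9:6909  10:8203  11:619  12:10179  13:1036  14:3193  15:8498
  16:5281  17:5043  18:268  19:7453  20:11687  21:6487  22:6074  23:7349
  24:4137  25:11  26:7050  27:5186  28:897  29:9856  30:10345  31:4585
  32:10529  33:1939  34:10984  35:12215  36:6809  37:7945  38:11396  39:9117
  40:2457  41:6079  42:3461  43:2948  44:3965  45:11530  46:6342  47:1799
  48:2821  49:6498  50:121  51:12535  52:5034  53:9867  54:4392  55:9771
  56:11426  57:11795  58:8326  59:3797  60:4335  61:9884  62:9377  63:8329
  64:9266  65:1021  66:1854  67:12065  68:6422  69:4606  70:9803  71:4747
  72:6786  73:5025  74:6463  75:1331  76:7855  77:3362  78:4513  79:9303
  80:3457  81:8659  82:12718  83:565  84:2758  85:8676  86:4700  87:12126
  88:598  89:10905  90:11231  91:7391  92:2685  93:5627  94:11657  95:3809
  96:205  97:9631  98:3263  99:6078  100:1638  101:8387  102:10976  103:10634
  104:11312  105:12021  106:4228  107:9868  108:6215  109:4332  110:4415  111:12691
  112:3356  113:6578  114:2928
Giant step factor: 1823^(-115) ≡ 8322 (mod 13003).
Scan 6353·8322^i mod 13003 for i = 0, 1, …:
  i=0: 6353   i=1: 12471   i=2: 6719   i=3: 2618
  i=4: 6971   i=5: 6279   i=6: 7784   i=7: 10505
  i=8: 3441   i=9: 3396     …   i=68: 6639
  i=69: 11
Match at i=69, j=25: x = 69·115 + 25 = 7960.

7960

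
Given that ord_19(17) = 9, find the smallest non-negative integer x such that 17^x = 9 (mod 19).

Successive powers of 17 modulo 19:
  17^0=1  17^1=17  17^2=4  17^3=11  17^4=16  17^5=6
  17^6=7  17^7=5  17^8=9
So 17^8 ≡ 9 (mod 19), giving x = 8.

8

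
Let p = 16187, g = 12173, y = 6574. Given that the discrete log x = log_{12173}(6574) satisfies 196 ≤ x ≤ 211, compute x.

200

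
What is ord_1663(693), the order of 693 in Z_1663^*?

554

The order of 693 must divide p − 1 = 1662 = 2 · 3 · 277.
Divisors: 1, 2, 3, 6, 277, 554, 831, 1662.
Check each in increasing order: 693^1 ≡ 693;  693^2 ≡ 1305;  693^3 ≡ 1356;  693^6 ≡ 1121;  693^277 ≡ 1662;  693^554 ≡ 1.
Smallest exponent giving 1 is 554.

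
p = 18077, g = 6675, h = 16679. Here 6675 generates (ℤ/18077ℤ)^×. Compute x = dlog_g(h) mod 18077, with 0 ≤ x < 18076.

12579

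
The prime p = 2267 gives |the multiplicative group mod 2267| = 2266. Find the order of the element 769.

1133

The order of 769 must divide p − 1 = 2266 = 2 · 11 · 103.
Divisors: 1, 2, 11, 22, 103, 206, 1133, 2266.
Check each in increasing order: 769^1 ≡ 769;  769^2 ≡ 1941;  769^11 ≡ 1580;  769^22 ≡ 433;  769^103 ≡ 1464;  769^206 ≡ 981;  769^1133 ≡ 1.
Smallest exponent giving 1 is 1133.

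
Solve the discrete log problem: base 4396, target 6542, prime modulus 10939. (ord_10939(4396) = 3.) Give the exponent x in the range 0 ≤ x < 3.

Successive powers of 4396 modulo 10939:
  4396^0=1  4396^1=4396  4396^2=6542
So 4396^2 ≡ 6542 (mod 10939), giving x = 2.

2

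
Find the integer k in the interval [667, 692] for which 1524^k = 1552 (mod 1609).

Compute 1524^667 mod 1609 = 1522, then multiply by 1524 repeatedly:
  1524^667=1522  1524^668=959  1524^669=544  1524^670=421  1524^671=1222
  1524^672=715  1524^673=367  1524^674=985  1524^675=1552
Found 1552 at exponent 675.

675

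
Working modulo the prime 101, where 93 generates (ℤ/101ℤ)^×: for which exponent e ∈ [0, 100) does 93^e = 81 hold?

92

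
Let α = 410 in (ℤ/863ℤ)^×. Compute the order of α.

862

The order of 410 must divide p − 1 = 862 = 2 · 431.
Divisors: 1, 2, 431, 862.
Check each in increasing order: 410^1 ≡ 410;  410^2 ≡ 678;  410^431 ≡ 862;  410^862 ≡ 1.
Smallest exponent giving 1 is 862.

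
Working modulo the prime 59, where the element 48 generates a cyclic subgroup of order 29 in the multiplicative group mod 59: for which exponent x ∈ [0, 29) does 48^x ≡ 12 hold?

16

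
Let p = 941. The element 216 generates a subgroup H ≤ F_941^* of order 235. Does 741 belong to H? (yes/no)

no

741 ∈ ⟨216⟩ iff 741^235 ≡ 1 (mod 941), since |⟨216⟩| = 235.
741^235 mod 941 = 844.
Since 844 ≠ 1, 741 does not lie in the subgroup.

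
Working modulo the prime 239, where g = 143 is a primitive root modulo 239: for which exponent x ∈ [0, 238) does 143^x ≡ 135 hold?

114

Baby-step giant-step with m = ceil(sqrt(238)) = 16.
Baby table (143^j mod 239 for j=0..15):
  0:1  1:143  2:134  3:42  4:31  5:131  6:91  7:107
  8:5  9:237  10:192  11:210  12:155  13:177  14:216  15:57
Giant step factor: 143^(-16) ≡ 153 (mod 239).
Scan 135·153^i mod 239 for i = 0, 1, …:
  i=0: 135   i=1: 101   i=2: 157   i=3: 121
  i=4: 110   i=5: 100   i=6: 4   i=7: 134
Match at i=7, j=2: x = 7·16 + 2 = 114.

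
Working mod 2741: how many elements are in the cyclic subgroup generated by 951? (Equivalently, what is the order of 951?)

The order of 951 must divide p − 1 = 2740 = 2^2 · 5 · 137.
Divisors: 1, 2, 4, 5, 10, 20, 137, 274, 548, 685, 1370, 2740.
Check each in increasing order: 951^1 ≡ 951;  951^2 ≡ 2612;  951^4 ≡ 195;  951^5 ≡ 1798;  951^10 ≡ 1165;  951^20 ≡ 430;  951^137 ≡ 2292;  951^274 ≡ 1508;  951^548 ≡ 1775;  951^685 ≡ 656;  951^1370 ≡ 2740;  951^2740 ≡ 1.
Smallest exponent giving 1 is 2740.

2740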